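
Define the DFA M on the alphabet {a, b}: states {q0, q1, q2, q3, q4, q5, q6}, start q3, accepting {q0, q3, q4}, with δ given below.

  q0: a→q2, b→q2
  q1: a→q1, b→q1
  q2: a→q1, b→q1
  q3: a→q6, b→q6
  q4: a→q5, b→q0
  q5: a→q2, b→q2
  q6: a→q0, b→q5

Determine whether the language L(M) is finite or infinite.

finite

The useful states (reachable from q3 and able to reach an accepting state) are {q0, q3, q6}.
Restricted to these states the transition graph has no cycle, so every accepting path has bounded length and L is finite.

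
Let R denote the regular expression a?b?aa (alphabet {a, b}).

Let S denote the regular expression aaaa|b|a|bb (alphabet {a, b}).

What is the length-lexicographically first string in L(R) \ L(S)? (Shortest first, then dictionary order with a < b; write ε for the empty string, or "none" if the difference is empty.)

aa

The string aa is accepted by R but not by S.
No shorter string lies in the difference, and aa is the lexicographically first length-2 string in L(R) \ L(S).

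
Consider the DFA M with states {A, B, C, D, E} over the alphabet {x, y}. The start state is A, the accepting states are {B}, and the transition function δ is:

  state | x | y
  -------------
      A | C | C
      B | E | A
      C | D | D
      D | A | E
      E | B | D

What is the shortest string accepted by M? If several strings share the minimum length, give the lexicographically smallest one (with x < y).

xxyx

A breadth-first search from A reaches an accepting state first via the path A → C → D → E → B on input xxyx.
No string of length < 4 is accepted (BFS exhausts all shorter strings without reaching an accepting state), and xxyx is the lexicographically least accepting string of length 4.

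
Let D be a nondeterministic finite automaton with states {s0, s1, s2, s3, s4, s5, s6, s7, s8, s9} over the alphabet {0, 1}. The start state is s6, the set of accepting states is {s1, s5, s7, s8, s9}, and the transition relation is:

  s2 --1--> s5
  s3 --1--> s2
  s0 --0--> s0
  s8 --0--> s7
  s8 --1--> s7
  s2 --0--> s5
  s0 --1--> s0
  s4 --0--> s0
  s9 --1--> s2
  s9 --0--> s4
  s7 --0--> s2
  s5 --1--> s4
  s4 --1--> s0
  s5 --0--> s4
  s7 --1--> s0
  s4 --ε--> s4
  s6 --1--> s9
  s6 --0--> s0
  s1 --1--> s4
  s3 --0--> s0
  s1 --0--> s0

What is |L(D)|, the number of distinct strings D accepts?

The useful subgraph on states {s2, s5, s6, s9} is acyclic, so L(D) is finite; the longest accepting path visits 4 useful states, giving maximum string length 3.
Counting accepting paths from s6 by length: 1 of length 1, 2 of length 3. Total 3.

3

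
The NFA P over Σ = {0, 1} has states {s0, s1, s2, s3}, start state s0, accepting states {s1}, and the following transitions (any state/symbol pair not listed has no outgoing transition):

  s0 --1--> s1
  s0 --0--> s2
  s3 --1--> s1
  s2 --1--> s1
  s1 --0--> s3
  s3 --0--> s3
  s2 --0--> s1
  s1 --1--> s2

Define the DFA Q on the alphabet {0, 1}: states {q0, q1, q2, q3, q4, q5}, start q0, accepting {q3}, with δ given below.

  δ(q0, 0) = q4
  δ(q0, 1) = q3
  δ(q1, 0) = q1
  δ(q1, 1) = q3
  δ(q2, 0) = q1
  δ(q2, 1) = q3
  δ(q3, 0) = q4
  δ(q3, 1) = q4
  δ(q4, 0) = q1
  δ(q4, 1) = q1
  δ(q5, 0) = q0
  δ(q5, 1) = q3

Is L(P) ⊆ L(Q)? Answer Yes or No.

The string 00 is in L(P) but not in L(Q).
So L(P) ⊄ L(Q).

No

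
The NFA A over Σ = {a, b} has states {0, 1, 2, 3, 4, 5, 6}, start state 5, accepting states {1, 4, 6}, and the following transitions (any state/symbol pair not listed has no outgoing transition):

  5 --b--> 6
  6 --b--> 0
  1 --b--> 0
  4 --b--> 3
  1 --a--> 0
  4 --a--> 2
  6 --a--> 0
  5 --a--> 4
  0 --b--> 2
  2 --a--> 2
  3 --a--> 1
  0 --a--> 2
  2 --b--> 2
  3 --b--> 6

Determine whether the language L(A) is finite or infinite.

The useful states (reachable from 5 and able to reach an accepting state) are {1, 3, 4, 5, 6}.
Restricted to these states the transition graph has no cycle, so every accepting path has bounded length and L is finite.

finite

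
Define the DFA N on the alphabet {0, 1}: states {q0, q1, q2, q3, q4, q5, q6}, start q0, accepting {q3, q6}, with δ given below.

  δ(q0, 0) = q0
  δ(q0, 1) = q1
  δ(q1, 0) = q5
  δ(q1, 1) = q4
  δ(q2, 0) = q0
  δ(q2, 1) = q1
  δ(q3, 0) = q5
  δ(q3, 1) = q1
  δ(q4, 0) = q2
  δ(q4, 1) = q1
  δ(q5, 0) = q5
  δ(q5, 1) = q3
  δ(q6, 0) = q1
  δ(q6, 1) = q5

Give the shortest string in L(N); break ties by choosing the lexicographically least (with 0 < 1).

A breadth-first search from q0 reaches an accepting state first via the path q0 → q1 → q5 → q3 on input 101.
No string of length < 3 is accepted (BFS exhausts all shorter strings without reaching an accepting state), and 101 is the lexicographically least accepting string of length 3.

101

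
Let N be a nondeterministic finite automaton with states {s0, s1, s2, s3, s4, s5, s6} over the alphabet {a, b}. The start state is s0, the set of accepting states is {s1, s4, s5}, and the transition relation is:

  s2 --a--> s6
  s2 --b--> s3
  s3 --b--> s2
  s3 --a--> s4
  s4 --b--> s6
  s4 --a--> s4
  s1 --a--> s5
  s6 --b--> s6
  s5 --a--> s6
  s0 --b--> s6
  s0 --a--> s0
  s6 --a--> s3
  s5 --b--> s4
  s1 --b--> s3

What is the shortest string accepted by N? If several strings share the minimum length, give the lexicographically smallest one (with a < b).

A breadth-first search from s0 reaches an accepting state first via the path s0 → s6 → s3 → s4 on input baa.
No string of length < 3 is accepted (BFS exhausts all shorter strings without reaching an accepting state), and baa is the lexicographically least accepting string of length 3.

baa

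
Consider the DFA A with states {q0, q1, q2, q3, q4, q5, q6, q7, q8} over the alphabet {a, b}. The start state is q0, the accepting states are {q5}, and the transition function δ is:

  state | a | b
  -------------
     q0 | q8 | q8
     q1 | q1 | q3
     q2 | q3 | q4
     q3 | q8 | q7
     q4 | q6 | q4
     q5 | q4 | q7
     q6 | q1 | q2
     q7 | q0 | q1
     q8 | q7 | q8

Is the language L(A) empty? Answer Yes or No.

Yes

The states reachable from the start state are {q0, q1, q3, q7, q8}.
None of the accepting states {q5} is reachable, so no string is accepted and L(A) = ∅.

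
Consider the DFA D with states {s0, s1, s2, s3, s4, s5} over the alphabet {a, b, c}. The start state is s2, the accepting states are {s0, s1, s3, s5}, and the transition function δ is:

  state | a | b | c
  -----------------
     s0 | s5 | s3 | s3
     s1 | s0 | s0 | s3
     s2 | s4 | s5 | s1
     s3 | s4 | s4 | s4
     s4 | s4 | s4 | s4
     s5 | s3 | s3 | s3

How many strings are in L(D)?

The useful subgraph on states {s0, s1, s2, s3, s5} is acyclic, so L(D) is finite; the longest accepting path visits 5 useful states, giving maximum string length 4.
Counting accepting paths from s2 by length: 2 of length 1, 6 of length 2, 6 of length 3, 6 of length 4. Total 20.

20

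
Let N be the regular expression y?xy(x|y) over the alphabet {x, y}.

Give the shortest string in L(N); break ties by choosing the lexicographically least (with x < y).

xyx

By inspection of the expression, no string of length less than 3 matches, and xyx is the lexicographically first match of length 3.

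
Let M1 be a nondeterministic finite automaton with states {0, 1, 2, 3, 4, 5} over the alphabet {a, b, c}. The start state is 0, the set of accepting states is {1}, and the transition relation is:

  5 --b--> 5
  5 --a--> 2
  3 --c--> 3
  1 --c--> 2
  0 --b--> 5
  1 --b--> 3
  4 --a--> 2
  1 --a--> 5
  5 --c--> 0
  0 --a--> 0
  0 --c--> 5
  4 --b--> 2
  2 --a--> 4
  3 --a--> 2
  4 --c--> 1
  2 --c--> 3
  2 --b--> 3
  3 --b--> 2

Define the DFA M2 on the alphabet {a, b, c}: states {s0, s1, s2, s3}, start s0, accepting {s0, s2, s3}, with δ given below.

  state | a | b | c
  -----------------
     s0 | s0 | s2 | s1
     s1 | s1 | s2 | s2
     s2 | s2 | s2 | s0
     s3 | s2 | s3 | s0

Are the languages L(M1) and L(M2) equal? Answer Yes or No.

The string bacaac is accepted by M1 but rejected by M2.
So L(M1) ≠ L(M2).

No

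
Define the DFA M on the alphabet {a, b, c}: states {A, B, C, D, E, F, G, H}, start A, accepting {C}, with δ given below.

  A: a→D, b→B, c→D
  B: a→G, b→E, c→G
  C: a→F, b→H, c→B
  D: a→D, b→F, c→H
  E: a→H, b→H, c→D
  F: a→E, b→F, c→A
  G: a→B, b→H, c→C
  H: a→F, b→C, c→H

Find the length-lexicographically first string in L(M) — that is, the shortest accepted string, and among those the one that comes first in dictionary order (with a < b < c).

acb

A breadth-first search from A reaches an accepting state first via the path A → D → H → C on input acb.
No string of length < 3 is accepted (BFS exhausts all shorter strings without reaching an accepting state), and acb is the lexicographically least accepting string of length 3.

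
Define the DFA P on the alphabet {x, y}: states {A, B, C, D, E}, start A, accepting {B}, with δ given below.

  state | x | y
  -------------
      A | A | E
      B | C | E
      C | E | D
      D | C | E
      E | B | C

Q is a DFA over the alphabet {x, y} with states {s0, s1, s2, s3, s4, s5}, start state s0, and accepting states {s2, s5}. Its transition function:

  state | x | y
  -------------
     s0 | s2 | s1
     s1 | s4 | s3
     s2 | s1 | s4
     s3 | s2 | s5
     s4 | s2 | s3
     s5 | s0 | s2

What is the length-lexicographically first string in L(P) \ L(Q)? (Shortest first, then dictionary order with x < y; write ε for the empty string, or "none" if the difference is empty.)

The string yx is accepted by P but not by Q.
No shorter string lies in the difference, and yx is the lexicographically first length-2 string in L(P) \ L(Q).

yx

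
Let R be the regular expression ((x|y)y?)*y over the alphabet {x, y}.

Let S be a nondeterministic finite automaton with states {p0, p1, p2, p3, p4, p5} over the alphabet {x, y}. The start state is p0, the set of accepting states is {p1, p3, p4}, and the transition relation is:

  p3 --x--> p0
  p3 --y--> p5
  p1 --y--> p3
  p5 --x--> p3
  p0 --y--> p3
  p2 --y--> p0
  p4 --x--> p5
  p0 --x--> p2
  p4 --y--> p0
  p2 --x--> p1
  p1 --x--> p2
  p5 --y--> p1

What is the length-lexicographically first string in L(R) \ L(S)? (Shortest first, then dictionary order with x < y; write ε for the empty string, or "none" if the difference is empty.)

The string xy is accepted by R but not by S.
No shorter string lies in the difference, and xy is the lexicographically first length-2 string in L(R) \ L(S).

xy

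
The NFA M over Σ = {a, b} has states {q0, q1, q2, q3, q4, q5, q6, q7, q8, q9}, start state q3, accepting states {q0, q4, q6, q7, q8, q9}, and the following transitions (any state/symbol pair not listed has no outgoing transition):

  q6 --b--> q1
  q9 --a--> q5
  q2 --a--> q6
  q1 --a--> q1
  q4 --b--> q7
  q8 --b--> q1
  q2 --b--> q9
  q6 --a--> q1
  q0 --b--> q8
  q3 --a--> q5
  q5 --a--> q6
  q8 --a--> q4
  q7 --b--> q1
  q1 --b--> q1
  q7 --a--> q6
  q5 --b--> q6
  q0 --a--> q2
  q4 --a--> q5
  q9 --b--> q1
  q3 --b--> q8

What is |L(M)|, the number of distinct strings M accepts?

8

The useful subgraph on states {q3, q4, q5, q6, q7, q8} is acyclic, so L(M) is finite; the longest accepting path visits 5 useful states, giving maximum string length 4.
Counting accepting paths from q3 by length: 1 of length 1, 3 of length 2, 1 of length 3, 3 of length 4. Total 8.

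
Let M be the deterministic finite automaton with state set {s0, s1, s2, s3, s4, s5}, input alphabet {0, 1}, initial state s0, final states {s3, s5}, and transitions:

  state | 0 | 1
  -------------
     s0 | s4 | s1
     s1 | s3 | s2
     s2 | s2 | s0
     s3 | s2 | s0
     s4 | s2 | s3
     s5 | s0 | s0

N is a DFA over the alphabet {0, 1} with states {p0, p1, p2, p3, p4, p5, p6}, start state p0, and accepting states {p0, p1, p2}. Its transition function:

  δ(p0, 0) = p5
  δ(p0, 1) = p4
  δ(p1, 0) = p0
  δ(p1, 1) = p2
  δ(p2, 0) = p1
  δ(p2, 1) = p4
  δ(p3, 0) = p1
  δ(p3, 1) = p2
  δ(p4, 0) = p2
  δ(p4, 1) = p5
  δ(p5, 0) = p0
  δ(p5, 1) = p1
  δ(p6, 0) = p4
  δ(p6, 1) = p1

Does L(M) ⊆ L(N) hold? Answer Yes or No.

No

The string 00101 is in L(M) but not in L(N).
So L(M) ⊄ L(N).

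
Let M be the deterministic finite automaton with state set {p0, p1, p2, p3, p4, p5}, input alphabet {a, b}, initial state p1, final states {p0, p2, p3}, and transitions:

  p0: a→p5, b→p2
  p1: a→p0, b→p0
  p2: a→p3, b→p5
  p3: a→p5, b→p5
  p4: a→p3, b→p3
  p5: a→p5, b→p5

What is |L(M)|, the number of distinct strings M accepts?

6

The useful subgraph on states {p0, p1, p2, p3} is acyclic, so L(M) is finite; the longest accepting path visits 4 useful states, giving maximum string length 3.
Counting accepting paths from p1 by length: 2 of length 1, 2 of length 2, 2 of length 3. Total 6.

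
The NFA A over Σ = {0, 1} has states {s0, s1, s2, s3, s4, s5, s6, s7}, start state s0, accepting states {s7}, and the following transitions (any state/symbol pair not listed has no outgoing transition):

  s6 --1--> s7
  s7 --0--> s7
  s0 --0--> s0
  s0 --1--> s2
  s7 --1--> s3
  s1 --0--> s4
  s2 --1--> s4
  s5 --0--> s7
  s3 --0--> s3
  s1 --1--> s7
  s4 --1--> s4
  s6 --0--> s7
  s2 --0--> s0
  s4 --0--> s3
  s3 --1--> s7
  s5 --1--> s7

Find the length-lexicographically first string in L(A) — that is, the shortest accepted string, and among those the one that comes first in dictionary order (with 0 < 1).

A breadth-first search from s0 reaches an accepting state first via the path s0 → s2 → s4 → s3 → s7 on input 1101.
No string of length < 4 is accepted (BFS exhausts all shorter strings without reaching an accepting state), and 1101 is the lexicographically least accepting string of length 4.

1101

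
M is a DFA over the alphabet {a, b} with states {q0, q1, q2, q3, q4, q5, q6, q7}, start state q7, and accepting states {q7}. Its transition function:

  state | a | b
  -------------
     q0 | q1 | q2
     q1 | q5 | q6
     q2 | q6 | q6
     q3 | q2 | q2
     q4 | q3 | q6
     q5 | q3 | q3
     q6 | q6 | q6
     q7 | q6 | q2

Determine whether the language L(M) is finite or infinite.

finite

The useful states (reachable from q7 and able to reach an accepting state) are {q7}.
Restricted to these states the transition graph has no cycle, so every accepting path has bounded length and L is finite.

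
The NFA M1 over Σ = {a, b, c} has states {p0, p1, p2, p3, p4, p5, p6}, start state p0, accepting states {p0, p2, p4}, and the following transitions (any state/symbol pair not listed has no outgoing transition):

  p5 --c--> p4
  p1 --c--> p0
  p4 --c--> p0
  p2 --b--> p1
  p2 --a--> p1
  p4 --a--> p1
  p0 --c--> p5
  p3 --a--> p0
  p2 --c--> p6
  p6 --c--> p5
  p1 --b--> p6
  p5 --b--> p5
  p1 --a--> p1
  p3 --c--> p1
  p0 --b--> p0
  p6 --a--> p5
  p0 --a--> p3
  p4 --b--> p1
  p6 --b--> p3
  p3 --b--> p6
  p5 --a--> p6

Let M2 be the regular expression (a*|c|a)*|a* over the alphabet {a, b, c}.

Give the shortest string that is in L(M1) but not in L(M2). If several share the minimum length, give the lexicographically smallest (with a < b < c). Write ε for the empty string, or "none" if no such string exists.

b

The string b is accepted by M1 but not by M2.
No shorter string lies in the difference, and b is the lexicographically first length-1 string in L(M1) \ L(M2).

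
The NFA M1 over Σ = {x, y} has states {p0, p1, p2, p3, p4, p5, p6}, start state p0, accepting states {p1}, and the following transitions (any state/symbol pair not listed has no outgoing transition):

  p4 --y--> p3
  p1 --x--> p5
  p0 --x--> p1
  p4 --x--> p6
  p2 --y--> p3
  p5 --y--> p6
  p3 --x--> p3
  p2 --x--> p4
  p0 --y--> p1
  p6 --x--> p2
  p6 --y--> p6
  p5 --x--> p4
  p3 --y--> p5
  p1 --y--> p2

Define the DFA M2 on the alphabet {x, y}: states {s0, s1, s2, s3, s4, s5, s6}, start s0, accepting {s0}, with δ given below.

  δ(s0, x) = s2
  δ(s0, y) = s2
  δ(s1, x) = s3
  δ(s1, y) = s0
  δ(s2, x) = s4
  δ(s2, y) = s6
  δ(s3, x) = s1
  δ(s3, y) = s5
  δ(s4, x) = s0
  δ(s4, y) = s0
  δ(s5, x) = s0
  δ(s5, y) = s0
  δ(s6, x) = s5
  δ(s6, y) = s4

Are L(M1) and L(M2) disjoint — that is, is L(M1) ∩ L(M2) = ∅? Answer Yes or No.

Yes

Exploring the product automaton M1 × M2 from the start pair (p0, s0), following both machines on each input symbol, reaches 24 state pairs: (p0, s0), (p1, s2), (p5, s4), (p2, s6), (p4, s0), (p6, s0), (p4, s5), (p3, s4), (p6, s2), (p3, s2), (p2, s2), (p3, s0), (p5, s0), (p2, s4), (p6, s6), (p5, s6), (p4, s4), (p3, s6), (p5, s2), (p4, s2), (p2, s5), (p6, s4), (p3, s5), (p2, s0).
M1 accepts in {p1} and M2 accepts in {s0}; no reachable pair has both components accepting, so no string drives both machines to acceptance simultaneously and L(M1) ∩ L(M2) = ∅.
So no string is accepted by both, and the intersection is empty.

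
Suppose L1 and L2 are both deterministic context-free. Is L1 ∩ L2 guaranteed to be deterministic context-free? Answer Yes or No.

DCFLs are closed under complement (normalise the DPDA to read all of its input, then flip the verdict). If they were also closed under intersection, De Morgan would make them closed under union; but {aⁿbⁿ : n≥0} and {aⁿb²ⁿ : n≥0} are DCFLs (push the a's; pop one per b, respectively one per two b's) whose union no deterministic PDA accepts: a DPDA for it would have a single run on aⁿb²ⁿ, accepting after the prefix aⁿbⁿ and accepting again after n more b's; an ordinary PDA that simulates it on a's and b's and, at any moment when it is accepting, may switch to reading only a fresh letter c while feeding each c to the simulation as a b, would accept aⁱbʲcᵏ (k≥1) exactly when both aⁱbʲ and aⁱbʲ⁺ᵏ are in the language, i.e. its language intersected with the regular set a*b*c⁺ would be exactly {aⁿbⁿcⁿ : n≥1} — impossible, since context-free languages are closed under intersection with regular sets and {aⁿbⁿcⁿ} is not context-free.

No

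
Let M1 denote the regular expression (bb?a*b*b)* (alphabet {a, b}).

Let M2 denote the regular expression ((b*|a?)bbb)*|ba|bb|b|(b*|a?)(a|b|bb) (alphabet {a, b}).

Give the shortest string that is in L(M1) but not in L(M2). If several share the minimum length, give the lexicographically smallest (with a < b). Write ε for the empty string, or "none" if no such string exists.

The string bab is accepted by M1 but not by M2.
No shorter string lies in the difference, and bab is the lexicographically first length-3 string in L(M1) \ L(M2).

bab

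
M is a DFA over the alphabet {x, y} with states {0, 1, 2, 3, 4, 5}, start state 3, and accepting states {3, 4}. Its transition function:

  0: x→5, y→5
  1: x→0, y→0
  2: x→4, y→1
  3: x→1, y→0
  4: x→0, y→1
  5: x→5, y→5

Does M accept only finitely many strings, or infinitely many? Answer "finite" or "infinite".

The useful states (reachable from 3 and able to reach an accepting state) are {3}.
Restricted to these states the transition graph has no cycle, so every accepting path has bounded length and L is finite.

finite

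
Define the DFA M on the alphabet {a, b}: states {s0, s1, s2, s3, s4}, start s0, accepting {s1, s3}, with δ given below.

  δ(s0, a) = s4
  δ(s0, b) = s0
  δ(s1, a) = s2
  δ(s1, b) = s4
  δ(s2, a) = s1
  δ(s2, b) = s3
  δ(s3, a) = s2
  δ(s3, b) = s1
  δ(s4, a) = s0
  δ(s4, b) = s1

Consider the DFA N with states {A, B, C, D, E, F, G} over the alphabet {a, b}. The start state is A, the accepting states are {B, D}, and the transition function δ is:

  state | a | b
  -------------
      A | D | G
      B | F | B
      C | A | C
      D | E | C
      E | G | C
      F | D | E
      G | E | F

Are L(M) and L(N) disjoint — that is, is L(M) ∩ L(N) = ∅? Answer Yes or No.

The string abaa is accepted by both M and N.
Hence L(M) ∩ L(N) ≠ ∅.

No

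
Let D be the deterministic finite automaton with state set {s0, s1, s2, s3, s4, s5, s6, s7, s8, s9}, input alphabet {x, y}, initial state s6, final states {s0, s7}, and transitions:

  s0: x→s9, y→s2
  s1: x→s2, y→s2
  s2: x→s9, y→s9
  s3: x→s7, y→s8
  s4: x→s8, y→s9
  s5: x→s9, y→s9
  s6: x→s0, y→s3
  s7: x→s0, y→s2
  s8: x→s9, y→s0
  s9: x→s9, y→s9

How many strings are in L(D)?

4

The useful subgraph on states {s0, s3, s6, s7, s8} is acyclic, so L(D) is finite; the longest accepting path visits 4 useful states, giving maximum string length 3.
Counting accepting paths from s6 by length: 1 of length 1, 1 of length 2, 2 of length 3. Total 4.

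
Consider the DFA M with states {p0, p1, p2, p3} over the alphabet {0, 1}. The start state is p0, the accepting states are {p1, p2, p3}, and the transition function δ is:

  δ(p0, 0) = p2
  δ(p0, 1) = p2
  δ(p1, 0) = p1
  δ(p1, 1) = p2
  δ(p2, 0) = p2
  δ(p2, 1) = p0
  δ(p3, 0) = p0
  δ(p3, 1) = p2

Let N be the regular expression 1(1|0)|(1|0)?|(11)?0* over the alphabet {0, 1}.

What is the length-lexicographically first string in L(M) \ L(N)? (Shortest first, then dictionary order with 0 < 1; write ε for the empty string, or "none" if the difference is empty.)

010

The string 010 is accepted by M but not by N.
No shorter string lies in the difference, and 010 is the lexicographically first length-3 string in L(M) \ L(N).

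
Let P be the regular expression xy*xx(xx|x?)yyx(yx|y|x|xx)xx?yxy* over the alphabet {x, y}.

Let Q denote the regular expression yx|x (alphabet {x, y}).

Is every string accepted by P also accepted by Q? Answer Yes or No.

The string xxxyyxxxyx is in L(P) but not in L(Q).
So L(P) ⊄ L(Q).

No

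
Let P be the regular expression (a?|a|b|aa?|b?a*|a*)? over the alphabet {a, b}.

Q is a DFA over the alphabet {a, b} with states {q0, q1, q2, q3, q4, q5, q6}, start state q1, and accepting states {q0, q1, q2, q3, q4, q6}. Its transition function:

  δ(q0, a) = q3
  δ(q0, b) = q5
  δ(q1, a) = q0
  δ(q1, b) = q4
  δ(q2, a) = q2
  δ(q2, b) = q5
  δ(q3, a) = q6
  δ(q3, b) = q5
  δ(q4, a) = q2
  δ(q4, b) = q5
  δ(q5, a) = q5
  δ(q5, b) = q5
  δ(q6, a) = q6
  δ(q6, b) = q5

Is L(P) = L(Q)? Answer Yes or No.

Converting the expression P to a DFA (subset construction, then merging equivalent states) gives the minimal DFA with states {p0, p1, p2}, start state p0, accepting states {p0, p1} and transitions p0: a→p1, b→p1; p1: a→p1, b→p2; p2: a→p2, b→p2.
Exploring the product automaton P × Q from the start pair (p0, q1), following both machines on each input symbol, reaches 7 state pairs: (p0, q1), (p1, q0), (p1, q4), (p1, q3), (p2, q5), (p1, q2), (p1, q6).
P accepts in {p0, p1} and Q accepts in {q0, q1, q2, q3, q4, q6}. In every reachable pair the two components are either both accepting — (p0, q1), (p1, q0), (p1, q4), (p1, q3), (p1, q2), (p1, q6) — or both non-accepting, so no string is accepted by exactly one of the machines: L(P) \ L(Q) and L(Q) \ L(P) are both empty.
Hence every string is accepted by P iff it is accepted by Q, and the two languages coincide.

Yes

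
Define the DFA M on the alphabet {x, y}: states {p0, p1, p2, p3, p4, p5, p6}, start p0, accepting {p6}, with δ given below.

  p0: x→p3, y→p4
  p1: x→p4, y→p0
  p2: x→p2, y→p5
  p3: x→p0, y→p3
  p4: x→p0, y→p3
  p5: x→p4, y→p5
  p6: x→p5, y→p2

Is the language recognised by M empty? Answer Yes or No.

The states reachable from the start state are {p0, p3, p4}.
None of the accepting states {p6} is reachable, so no string is accepted and L(M) = ∅.

Yes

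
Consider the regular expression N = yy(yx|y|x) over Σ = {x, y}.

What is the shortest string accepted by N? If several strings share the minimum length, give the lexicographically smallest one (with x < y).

yyx

By inspection of the expression, no string of length less than 3 matches, and yyx is the lexicographically first match of length 3.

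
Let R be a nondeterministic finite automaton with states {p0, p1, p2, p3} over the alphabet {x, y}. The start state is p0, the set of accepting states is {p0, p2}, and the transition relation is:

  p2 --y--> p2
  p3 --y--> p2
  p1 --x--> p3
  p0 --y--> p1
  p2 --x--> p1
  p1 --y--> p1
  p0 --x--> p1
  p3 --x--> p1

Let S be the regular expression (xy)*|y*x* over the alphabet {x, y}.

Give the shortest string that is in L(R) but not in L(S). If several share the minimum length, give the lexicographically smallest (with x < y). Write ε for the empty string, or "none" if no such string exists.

xxy

The string xxy is accepted by R but not by S.
No shorter string lies in the difference, and xxy is the lexicographically first length-3 string in L(R) \ L(S).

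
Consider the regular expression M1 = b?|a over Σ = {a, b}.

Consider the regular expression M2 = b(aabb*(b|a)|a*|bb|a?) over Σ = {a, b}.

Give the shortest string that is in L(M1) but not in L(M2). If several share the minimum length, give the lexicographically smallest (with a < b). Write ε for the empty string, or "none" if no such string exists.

ε

The empty string ε is accepted by M1 but not by M2.
Since ε is the unique shortest string, it is the required witness.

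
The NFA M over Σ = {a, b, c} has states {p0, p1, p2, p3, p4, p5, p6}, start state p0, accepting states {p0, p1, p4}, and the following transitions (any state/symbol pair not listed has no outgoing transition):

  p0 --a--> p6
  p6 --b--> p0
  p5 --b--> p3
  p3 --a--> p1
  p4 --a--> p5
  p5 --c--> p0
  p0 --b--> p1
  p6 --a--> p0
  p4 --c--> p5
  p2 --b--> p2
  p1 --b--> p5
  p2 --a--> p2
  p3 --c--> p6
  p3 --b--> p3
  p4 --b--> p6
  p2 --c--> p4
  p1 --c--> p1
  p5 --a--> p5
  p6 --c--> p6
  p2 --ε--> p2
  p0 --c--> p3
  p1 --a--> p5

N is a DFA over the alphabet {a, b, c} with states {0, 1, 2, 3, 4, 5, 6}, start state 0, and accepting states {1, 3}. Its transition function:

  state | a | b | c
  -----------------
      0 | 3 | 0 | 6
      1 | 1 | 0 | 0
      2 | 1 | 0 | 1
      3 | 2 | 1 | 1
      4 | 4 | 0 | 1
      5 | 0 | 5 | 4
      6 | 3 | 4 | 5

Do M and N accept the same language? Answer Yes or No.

No

The empty string ε is accepted by M but rejected by N.
So L(M) ≠ L(N).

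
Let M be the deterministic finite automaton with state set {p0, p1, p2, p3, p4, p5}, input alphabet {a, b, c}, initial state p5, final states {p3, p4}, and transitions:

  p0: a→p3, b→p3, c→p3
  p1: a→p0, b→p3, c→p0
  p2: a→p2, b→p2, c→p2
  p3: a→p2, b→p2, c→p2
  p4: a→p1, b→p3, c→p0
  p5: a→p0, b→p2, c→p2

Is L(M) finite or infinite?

The useful states (reachable from p5 and able to reach an accepting state) are {p0, p3, p5}.
Restricted to these states the transition graph has no cycle, so every accepting path has bounded length and L is finite.

finite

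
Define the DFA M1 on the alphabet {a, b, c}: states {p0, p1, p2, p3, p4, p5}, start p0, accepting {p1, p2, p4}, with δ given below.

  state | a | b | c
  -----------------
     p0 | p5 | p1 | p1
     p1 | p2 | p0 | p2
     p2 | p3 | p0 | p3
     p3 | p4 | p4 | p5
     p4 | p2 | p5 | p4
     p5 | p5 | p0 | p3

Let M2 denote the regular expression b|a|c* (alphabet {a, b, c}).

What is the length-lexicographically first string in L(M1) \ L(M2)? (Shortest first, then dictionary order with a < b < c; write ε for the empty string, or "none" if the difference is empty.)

ba

The string ba is accepted by M1 but not by M2.
No shorter string lies in the difference, and ba is the lexicographically first length-2 string in L(M1) \ L(M2).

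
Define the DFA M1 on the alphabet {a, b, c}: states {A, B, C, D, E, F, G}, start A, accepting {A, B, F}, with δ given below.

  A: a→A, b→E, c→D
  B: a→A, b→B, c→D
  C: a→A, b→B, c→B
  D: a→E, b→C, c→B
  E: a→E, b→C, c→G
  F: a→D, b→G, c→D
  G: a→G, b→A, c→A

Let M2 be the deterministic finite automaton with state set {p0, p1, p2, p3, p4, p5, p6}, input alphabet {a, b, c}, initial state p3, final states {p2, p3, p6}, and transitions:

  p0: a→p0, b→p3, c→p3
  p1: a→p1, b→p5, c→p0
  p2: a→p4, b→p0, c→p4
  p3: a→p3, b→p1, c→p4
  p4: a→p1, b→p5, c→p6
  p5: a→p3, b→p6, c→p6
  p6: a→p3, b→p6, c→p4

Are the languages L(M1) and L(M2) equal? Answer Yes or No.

Yes

Exploring the product automaton M1 × M2 from the start pair (A, p3), following both machines on each input symbol, reaches 6 state pairs: (A, p3), (E, p1), (D, p4), (C, p5), (G, p0), (B, p6).
M1 accepts in {A, B, F} and M2 accepts in {p2, p3, p6}. In every reachable pair the two components are either both accepting — (A, p3), (B, p6) — or both non-accepting, so no string is accepted by exactly one of the machines: L(M1) \ L(M2) and L(M2) \ L(M1) are both empty.
Hence every string is accepted by M1 iff it is accepted by M2, and the two languages coincide.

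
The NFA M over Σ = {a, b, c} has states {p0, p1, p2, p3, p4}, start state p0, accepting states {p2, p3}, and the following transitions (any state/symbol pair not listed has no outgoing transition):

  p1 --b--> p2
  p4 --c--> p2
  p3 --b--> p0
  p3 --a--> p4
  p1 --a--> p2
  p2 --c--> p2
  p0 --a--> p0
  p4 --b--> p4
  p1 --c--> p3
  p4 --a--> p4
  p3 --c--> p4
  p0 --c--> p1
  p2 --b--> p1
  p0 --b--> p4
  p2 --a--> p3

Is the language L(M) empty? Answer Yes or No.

The string bc is accepted: the run p0 → p4 → p2 ends in the accepting state p2.
Since at least one string is accepted, L(M) is not empty.

No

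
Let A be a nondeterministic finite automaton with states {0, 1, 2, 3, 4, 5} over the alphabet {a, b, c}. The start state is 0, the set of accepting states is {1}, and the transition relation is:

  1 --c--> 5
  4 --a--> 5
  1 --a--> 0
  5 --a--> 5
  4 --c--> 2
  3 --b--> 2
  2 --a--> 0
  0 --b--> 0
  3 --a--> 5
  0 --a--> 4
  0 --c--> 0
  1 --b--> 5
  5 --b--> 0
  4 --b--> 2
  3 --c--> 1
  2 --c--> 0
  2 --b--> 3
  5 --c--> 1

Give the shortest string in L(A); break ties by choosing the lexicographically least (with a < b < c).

aac

A breadth-first search from 0 reaches an accepting state first via the path 0 → 4 → 5 → 1 on input aac.
No string of length < 3 is accepted (BFS exhausts all shorter strings without reaching an accepting state), and aac is the lexicographically least accepting string of length 3.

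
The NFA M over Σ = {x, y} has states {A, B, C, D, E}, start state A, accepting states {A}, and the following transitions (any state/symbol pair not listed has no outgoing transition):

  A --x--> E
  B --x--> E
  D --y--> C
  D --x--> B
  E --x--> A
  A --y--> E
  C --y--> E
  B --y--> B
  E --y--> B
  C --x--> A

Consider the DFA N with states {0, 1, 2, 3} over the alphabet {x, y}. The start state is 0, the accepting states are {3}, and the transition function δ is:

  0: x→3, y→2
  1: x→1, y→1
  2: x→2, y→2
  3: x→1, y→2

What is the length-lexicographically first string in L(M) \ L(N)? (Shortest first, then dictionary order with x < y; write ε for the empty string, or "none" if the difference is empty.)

ε

The empty string ε is accepted by M but not by N.
Since ε is the unique shortest string, it is the required witness.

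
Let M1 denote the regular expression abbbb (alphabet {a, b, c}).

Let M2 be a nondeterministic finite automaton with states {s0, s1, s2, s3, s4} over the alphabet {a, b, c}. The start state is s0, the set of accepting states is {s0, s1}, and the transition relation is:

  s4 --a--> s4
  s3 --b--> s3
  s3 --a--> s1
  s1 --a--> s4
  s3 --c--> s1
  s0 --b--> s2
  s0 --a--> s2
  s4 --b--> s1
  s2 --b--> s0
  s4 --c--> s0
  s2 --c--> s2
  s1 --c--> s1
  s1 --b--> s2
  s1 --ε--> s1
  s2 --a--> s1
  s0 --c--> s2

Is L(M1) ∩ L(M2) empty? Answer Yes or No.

Yes

Converting the expression M1 to a DFA (subset construction, then merging equivalent states) gives the minimal DFA with states {r0, r1, r2, r3, r4, r5, r6}, start state r0, accepting states {r6} and transitions r0: a→r1, b→r2, c→r2; r1: a→r2, b→r3, c→r2; r2: a→r2, b→r2, c→r2; r3: a→r2, b→r4, c→r2; r4: a→r2, b→r5, c→r2; r5: a→r2, b→r6, c→r2; r6: a→r2, b→r2, c→r2.
Exploring the product automaton M1 × M2 from the start pair (r0, s0), following both machines on each input symbol, reaches 10 state pairs: (r0, s0), (r1, s2), (r2, s2), (r2, s1), (r3, s0), (r2, s0), (r2, s4), (r4, s2), (r5, s0), (r6, s2).
M1 accepts in {r6} and M2 accepts in {s0, s1}; no reachable pair has both components accepting, so no string drives both machines to acceptance simultaneously and L(M1) ∩ L(M2) = ∅.
So no string is accepted by both, and the intersection is empty.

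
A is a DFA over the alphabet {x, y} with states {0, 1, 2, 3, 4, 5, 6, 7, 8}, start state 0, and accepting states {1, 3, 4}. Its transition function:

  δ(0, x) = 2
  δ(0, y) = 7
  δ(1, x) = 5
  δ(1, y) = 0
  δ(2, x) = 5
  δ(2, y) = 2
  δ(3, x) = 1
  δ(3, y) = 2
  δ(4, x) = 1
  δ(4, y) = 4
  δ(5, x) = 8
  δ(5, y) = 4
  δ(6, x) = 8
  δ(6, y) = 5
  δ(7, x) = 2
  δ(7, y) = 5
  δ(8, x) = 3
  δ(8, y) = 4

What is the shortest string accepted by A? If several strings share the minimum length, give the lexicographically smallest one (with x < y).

xxy

A breadth-first search from 0 reaches an accepting state first via the path 0 → 2 → 5 → 4 on input xxy.
No string of length < 3 is accepted (BFS exhausts all shorter strings without reaching an accepting state), and xxy is the lexicographically least accepting string of length 3.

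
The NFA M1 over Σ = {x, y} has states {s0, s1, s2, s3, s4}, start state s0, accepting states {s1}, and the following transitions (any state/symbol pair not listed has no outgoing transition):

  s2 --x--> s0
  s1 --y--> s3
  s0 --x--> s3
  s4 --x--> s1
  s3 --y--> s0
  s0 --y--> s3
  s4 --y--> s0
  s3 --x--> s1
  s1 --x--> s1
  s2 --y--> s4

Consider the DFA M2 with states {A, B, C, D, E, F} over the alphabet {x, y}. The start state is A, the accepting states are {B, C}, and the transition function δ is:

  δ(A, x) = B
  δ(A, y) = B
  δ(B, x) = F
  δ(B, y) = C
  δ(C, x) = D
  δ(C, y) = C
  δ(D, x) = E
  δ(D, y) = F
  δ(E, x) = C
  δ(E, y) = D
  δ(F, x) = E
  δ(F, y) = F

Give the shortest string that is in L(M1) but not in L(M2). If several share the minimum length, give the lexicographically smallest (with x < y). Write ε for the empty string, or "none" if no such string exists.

xx

The string xx is accepted by M1 but not by M2.
No shorter string lies in the difference, and xx is the lexicographically first length-2 string in L(M1) \ L(M2).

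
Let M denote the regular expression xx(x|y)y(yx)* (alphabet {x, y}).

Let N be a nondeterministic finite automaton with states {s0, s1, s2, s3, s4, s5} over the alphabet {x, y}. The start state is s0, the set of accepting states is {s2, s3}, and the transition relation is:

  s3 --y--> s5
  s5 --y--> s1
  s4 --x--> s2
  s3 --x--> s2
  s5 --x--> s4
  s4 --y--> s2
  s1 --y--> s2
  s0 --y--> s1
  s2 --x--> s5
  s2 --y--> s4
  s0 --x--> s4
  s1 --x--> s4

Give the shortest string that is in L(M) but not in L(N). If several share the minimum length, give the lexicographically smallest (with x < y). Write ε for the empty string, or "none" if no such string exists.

The string xxxy is accepted by M but not by N.
No shorter string lies in the difference, and xxxy is the lexicographically first length-4 string in L(M) \ L(N).

xxxy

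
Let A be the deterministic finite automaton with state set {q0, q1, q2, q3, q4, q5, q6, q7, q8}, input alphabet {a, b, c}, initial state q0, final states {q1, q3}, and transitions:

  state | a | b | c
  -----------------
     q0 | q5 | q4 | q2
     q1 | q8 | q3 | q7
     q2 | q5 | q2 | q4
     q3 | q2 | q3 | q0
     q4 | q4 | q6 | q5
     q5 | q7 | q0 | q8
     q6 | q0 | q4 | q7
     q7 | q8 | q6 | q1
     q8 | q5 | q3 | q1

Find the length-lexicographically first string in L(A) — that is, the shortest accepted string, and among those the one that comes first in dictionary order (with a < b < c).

A breadth-first search from q0 reaches an accepting state first via the path q0 → q5 → q7 → q1 on input aac.
No string of length < 3 is accepted (BFS exhausts all shorter strings without reaching an accepting state), and aac is the lexicographically least accepting string of length 3.

aac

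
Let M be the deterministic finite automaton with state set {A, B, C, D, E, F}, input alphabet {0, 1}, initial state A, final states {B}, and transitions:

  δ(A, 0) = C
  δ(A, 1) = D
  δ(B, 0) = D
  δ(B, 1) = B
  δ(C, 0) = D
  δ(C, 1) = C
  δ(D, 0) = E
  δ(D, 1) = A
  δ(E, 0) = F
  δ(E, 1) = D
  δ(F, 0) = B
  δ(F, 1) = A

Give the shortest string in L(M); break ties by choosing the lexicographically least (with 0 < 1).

1000

A breadth-first search from A reaches an accepting state first via the path A → D → E → F → B on input 1000.
No string of length < 4 is accepted (BFS exhausts all shorter strings without reaching an accepting state), and 1000 is the lexicographically least accepting string of length 4.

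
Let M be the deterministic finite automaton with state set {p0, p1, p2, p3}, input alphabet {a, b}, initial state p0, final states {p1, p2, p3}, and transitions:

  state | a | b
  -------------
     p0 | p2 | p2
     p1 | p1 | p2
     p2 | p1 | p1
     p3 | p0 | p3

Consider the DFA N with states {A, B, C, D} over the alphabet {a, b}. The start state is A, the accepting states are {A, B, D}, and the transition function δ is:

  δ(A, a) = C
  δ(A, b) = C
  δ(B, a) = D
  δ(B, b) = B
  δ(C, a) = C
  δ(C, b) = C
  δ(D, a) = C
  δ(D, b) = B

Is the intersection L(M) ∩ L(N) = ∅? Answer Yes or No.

Yes

Exploring the product automaton M × N from the start pair (p0, A), following both machines on each input symbol, reaches 3 state pairs: (p0, A), (p2, C), (p1, C).
M accepts in {p1, p2, p3} and N accepts in {A, B, D}; no reachable pair has both components accepting, so no string drives both machines to acceptance simultaneously and L(M) ∩ L(N) = ∅.
So no string is accepted by both, and the intersection is empty.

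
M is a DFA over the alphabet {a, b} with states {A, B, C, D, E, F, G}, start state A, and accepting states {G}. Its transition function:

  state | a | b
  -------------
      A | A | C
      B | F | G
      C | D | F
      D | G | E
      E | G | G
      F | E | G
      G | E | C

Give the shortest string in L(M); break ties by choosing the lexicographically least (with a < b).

baa

A breadth-first search from A reaches an accepting state first via the path A → C → D → G on input baa.
No string of length < 3 is accepted (BFS exhausts all shorter strings without reaching an accepting state), and baa is the lexicographically least accepting string of length 3.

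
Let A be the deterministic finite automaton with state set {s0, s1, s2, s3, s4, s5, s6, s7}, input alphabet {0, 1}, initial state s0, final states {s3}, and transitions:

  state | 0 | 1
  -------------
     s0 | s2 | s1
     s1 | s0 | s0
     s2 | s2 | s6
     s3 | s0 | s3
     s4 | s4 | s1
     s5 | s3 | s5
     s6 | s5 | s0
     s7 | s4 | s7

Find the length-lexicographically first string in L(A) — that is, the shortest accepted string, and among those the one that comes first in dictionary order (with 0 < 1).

A breadth-first search from s0 reaches an accepting state first via the path s0 → s2 → s6 → s5 → s3 on input 0100.
No string of length < 4 is accepted (BFS exhausts all shorter strings without reaching an accepting state), and 0100 is the lexicographically least accepting string of length 4.

0100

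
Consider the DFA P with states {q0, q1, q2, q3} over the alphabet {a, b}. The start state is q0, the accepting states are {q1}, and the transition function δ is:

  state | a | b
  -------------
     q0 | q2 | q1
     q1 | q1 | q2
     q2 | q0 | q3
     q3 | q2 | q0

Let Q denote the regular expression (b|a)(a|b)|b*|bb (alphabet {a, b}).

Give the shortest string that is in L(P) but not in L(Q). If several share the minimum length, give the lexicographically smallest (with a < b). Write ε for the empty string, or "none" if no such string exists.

aab

The string aab is accepted by P but not by Q.
No shorter string lies in the difference, and aab is the lexicographically first length-3 string in L(P) \ L(Q).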